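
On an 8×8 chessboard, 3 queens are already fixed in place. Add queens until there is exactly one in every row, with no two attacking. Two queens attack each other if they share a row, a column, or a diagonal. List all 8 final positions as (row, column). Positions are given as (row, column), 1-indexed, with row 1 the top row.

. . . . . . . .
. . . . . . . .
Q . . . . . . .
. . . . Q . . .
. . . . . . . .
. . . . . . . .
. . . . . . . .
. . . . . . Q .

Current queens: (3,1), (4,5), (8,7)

Row 1: attacked by (3,1)→{1,3}; (4,5)→{2,5,8}; (8,7)→{7}. Safe: 4, 6. Place at column 4.
Row 2: attacked by (1,4)→{3,4,5}; (3,1)→{1,2}; (4,5)→{3,5,7}; (8,7)→{1,7}. Safe: 6, 8. Place at column 6.
Row 5: attacked by (1,4)→{4,8}; (2,6)→{3,6}; (3,1)→{1,3}; (4,5)→{4,5,6}; (8,7)→{4,7}. Safe: 2. Place at column 2.
Row 6: attacked by (1,4)→{4}; (2,6)→{2,6}; (3,1)→{1,4}; (4,5)→{3,5,7}; (5,2)→{1,2,3}; (8,7)→{5,7}. Safe: 8. Place at column 8.
Row 7: attacked by (1,4)→{4}; (2,6)→{1,6}; (3,1)→{1,5}; (4,5)→{2,5,8}; (5,2)→{2,4}; (6,8)→{7,8}; (8,7)→{6,7,8}. Safe: 3. Place at column 3.
Columns [4, 6, 1, 5, 2, 8, 3, 7], r−c [-3, -4, 2, -1, 3, -2, 4, 1], r+c [5, 8, 4, 9, 7, 14, 10, 15] are all distinct, so no two queens attack.

(1,4) (2,6) (3,1) (4,5) (5,2) (6,8) (7,3) (8,7)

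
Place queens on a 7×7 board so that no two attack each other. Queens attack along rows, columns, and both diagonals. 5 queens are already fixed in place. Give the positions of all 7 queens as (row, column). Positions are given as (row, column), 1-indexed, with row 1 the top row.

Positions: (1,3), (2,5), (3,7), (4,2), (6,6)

(1,3) (2,5) (3,7) (4,2) (5,4) (6,6) (7,1)

Row 5: attacked by (1,3)→{3,7}; (2,5)→{2,5}; (3,7)→{5,7}; (4,2)→{1,2,3}; (6,6)→{5,6,7}. Safe: 4. Place at column 4.
Row 7: attacked by (1,3)→{3}; (2,5)→{5}; (3,7)→{3,7}; (4,2)→{2,5}; (5,4)→{2,4,6}; (6,6)→{5,6,7}. Safe: 1. Place at column 1.
Columns [3, 5, 7, 2, 4, 6, 1], r−c [-2, -3, -4, 2, 1, 0, 6], r+c [4, 7, 10, 6, 9, 12, 8] are all distinct, so no two queens attack.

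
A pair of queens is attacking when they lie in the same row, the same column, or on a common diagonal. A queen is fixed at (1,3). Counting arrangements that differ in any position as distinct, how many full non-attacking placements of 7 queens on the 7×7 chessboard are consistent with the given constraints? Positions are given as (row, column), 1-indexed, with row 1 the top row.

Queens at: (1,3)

6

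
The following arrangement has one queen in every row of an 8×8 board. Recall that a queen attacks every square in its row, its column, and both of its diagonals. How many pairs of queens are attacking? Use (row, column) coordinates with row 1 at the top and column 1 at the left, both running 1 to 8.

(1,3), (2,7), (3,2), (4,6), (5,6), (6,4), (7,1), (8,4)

4

Same column: (4,6)–(5,6) (column 6); (6,4)–(8,4) (column 4).
Same diagonal: (1,3)–(4,6) (|1−4| = |3−6| = 3); (4,6)–(6,4) (|4−6| = |6−4| = 2).
Total attacking pairs: 4.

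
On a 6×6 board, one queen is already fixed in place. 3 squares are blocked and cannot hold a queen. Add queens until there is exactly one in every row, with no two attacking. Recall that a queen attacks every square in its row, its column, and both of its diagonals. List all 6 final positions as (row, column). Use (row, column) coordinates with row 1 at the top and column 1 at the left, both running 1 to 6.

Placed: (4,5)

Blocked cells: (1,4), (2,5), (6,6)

Row 1: attacked by (4,5)→{2,5}. Blocked: 4. Safe: 1, 3, 6. Place at column 3.
Row 2: attacked by (1,3)→{2,3,4}; (4,5)→{3,5}. Blocked: 5. Safe: 1, 6. Place at column 6.
Row 3: attacked by (1,3)→{1,3,5}; (2,6)→{5,6}; (4,5)→{4,5,6}. Safe: 2. Place at column 2.
Row 5: attacked by (1,3)→{3}; (2,6)→{3,6}; (3,2)→{2,4}; (4,5)→{4,5,6}. Safe: 1. Place at column 1.
Row 6: attacked by (1,3)→{3}; (2,6)→{2,6}; (3,2)→{2,5}; (4,5)→{3,5}; (5,1)→{1,2}. Blocked: 6. Safe: 4. Place at column 4.
Columns [3, 6, 2, 5, 1, 4], r−c [-2, -4, 1, -1, 4, 2], r+c [4, 8, 5, 9, 6, 10] are all distinct, so no two queens attack.

(1,3) (2,6) (3,2) (4,5) (5,1) (6,4)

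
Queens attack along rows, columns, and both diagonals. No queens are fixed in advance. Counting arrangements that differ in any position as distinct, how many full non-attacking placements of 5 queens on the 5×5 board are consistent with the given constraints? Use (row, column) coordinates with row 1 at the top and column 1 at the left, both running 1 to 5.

Branch on row 1: col 1 → 2; col 2 → 2; col 3 → 2; col 4 → 2; col 5 → 2.
Sum: 2 + 2 + 2 + 2 + 2 = 10.
(This is the classic 5-queens count.)

10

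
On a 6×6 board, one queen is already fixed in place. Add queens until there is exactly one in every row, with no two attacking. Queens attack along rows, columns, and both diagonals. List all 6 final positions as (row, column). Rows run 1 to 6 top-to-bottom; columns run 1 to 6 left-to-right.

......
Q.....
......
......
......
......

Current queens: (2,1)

(1,4) (2,1) (3,5) (4,2) (5,6) (6,3)

Row 1: attacked by (2,1)→{1,2}. Safe: 3, 4, 5, 6. Place at column 4.
Row 3: attacked by (1,4)→{2,4,6}; (2,1)→{1,2}. Safe: 3, 5. Place at column 5.
Row 4: attacked by (1,4)→{1,4}; (2,1)→{1,3}; (3,5)→{4,5,6}. Safe: 2. Place at column 2.
Row 5: attacked by (1,4)→{4}; (2,1)→{1,4}; (3,5)→{3,5}; (4,2)→{1,2,3}. Safe: 6. Place at column 6.
Row 6: attacked by (1,4)→{4}; (2,1)→{1,5}; (3,5)→{2,5}; (4,2)→{2,4}; (5,6)→{5,6}. Safe: 3. Place at column 3.
Columns [4, 1, 5, 2, 6, 3], r−c [-3, 1, -2, 2, -1, 3], r+c [5, 3, 8, 6, 11, 9] are all distinct, so no two queens attack.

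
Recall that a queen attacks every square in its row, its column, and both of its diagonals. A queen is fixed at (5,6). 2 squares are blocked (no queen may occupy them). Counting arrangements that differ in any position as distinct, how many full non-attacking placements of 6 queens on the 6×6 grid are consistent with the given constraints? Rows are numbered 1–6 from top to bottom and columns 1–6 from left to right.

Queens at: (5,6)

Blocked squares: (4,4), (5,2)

Branch on row 1: col 1 → 0; col 3 → 0; col 4 → 1; col 5 → 0.
Sum: 0 + 0 + 1 + 0 = 1.

1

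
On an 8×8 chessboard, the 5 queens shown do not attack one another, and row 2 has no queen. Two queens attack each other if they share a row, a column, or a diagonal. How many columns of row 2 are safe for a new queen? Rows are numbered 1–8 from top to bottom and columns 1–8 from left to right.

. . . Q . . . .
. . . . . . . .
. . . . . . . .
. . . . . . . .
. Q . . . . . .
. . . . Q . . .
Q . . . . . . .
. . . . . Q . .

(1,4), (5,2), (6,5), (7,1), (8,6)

2

(1,4) attacks row 2 at column 4 and diagonals 3, 5.
(5,2) attacks row 2 at column 2 and diagonals 5.
(6,5) attacks row 2 at column 5 and diagonals 1.
(7,1) attacks row 2 at column 1 and diagonals 6.
(8,6) attacks row 2 at column 6.
Attacked columns: {1, 2, 3, 4, 5, 6}. Safe: {7, 8}.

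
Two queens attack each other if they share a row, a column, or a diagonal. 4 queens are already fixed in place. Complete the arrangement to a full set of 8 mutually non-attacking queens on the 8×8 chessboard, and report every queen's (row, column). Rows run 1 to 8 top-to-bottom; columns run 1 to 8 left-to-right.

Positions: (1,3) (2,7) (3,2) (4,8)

Row 5: attacked by (1,3)→{3,7}; (2,7)→{4,7}; (3,2)→{2,4}; (4,8)→{7,8}. Safe: 1, 5, 6. Place at column 6.
Row 6: attacked by (1,3)→{3,8}; (2,7)→{3,7}; (3,2)→{2,5}; (4,8)→{6,8}; (5,6)→{5,6,7}. Safe: 1, 4. Place at column 4.
Row 7: attacked by (1,3)→{3}; (2,7)→{2,7}; (3,2)→{2,6}; (4,8)→{5,8}; (5,6)→{4,6,8}; (6,4)→{3,4,5}. Safe: 1. Place at column 1.
Row 8: attacked by (1,3)→{3}; (2,7)→{1,7}; (3,2)→{2,7}; (4,8)→{4,8}; (5,6)→{3,6}; (6,4)→{2,4,6}; (7,1)→{1,2}. Safe: 5. Place at column 5.
Columns [3, 7, 2, 8, 6, 4, 1, 5], r−c [-2, -5, 1, -4, -1, 2, 6, 3], r+c [4, 9, 5, 12, 11, 10, 8, 13] are all distinct, so no two queens attack.

(1,3) (2,7) (3,2) (4,8) (5,6) (6,4) (7,1) (8,5)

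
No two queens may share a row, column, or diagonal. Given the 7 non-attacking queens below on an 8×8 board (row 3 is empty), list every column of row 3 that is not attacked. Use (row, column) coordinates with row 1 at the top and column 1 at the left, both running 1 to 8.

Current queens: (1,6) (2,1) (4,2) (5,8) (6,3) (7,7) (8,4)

(1,6) attacks row 3 at column 6 and diagonals 4, 8.
(2,1) attacks row 3 at column 1 and diagonals 2.
(4,2) attacks row 3 at column 2 and diagonals 1, 3.
(5,8) attacks row 3 at column 8 and diagonals 6.
(6,3) attacks row 3 at column 3 and diagonals 6.
(7,7) attacks row 3 at column 7 and diagonals 3.
(8,4) attacks row 3 at column 4.
Attacked columns: {1, 2, 3, 4, 6, 7, 8}. Safe: {5}.

columns 5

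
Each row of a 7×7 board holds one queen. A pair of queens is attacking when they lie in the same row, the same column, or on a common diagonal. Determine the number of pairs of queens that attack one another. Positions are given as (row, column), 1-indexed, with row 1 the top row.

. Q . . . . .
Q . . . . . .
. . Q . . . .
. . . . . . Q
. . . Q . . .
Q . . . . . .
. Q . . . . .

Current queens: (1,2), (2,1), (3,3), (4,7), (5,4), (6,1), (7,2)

Same column: (1,2)–(7,2) (column 2); (2,1)–(6,1) (column 1).
Same diagonal: (1,2)–(2,1) (|1−2| = |2−1| = 1); (2,1)–(5,4) (|2−5| = |1−4| = 3); (5,4)–(7,2) (|5−7| = |4−2| = 2); (6,1)–(7,2) (|6−7| = |1−2| = 1).
Total attacking pairs: 6.

6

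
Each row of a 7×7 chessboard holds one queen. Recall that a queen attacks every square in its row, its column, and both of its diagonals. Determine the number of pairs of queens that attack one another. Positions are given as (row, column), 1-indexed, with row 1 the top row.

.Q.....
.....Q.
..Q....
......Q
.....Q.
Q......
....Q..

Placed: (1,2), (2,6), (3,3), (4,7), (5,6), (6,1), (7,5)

Same column: (2,6)–(5,6) (column 6).
Same diagonal: (1,2)–(5,6) (|1−5| = |2−6| = 4); (4,7)–(5,6) (|4−5| = |7−6| = 1).
Total attacking pairs: 3.

3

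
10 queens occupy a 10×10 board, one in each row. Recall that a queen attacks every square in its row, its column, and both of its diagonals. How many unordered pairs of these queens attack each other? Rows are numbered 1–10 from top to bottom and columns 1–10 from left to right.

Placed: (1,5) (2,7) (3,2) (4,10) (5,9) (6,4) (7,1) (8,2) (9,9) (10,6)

Same column: (3,2)–(8,2) (column 2); (5,9)–(9,9) (column 9).
Same diagonal: (1,5)–(5,9) (|1−5| = |5−9| = 4); (4,10)–(5,9) (|4−5| = |10−9| = 1); (6,4)–(8,2) (|6−8| = |4−2| = 2); (7,1)–(8,2) (|7−8| = |1−2| = 1).
Total attacking pairs: 6.

6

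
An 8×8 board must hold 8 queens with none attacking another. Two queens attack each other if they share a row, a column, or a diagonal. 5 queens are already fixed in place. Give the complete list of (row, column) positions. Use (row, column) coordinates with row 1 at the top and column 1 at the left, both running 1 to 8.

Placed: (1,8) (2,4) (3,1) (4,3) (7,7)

(1,8) (2,4) (3,1) (4,3) (5,6) (6,2) (7,7) (8,5)

Row 5: attacked by (1,8)→{4,8}; (2,4)→{1,4,7}; (3,1)→{1,3}; (4,3)→{2,3,4}; (7,7)→{5,7}. Safe: 6. Place at column 6.
Row 6: attacked by (1,8)→{3,8}; (2,4)→{4,8}; (3,1)→{1,4}; (4,3)→{1,3,5}; (5,6)→{5,6,7}; (7,7)→{6,7,8}. Safe: 2. Place at column 2.
Row 8: attacked by (1,8)→{1,8}; (2,4)→{4}; (3,1)→{1,6}; (4,3)→{3,7}; (5,6)→{3,6}; (6,2)→{2,4}; (7,7)→{6,7,8}. Safe: 5. Place at column 5.
Columns [8, 4, 1, 3, 6, 2, 7, 5], r−c [-7, -2, 2, 1, -1, 4, 0, 3], r+c [9, 6, 4, 7, 11, 8, 14, 13] are all distinct, so no two queens attack.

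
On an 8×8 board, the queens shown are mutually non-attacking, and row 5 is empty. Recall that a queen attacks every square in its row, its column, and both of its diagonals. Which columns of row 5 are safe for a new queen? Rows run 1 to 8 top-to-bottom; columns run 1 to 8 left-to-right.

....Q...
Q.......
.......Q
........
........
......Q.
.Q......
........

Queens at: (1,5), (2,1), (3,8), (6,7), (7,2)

(1,5) attacks row 5 at column 5 and diagonals 1.
(2,1) attacks row 5 at column 1 and diagonals 4.
(3,8) attacks row 5 at column 8 and diagonals 6.
(6,7) attacks row 5 at column 7 and diagonals 6, 8.
(7,2) attacks row 5 at column 2 and diagonals 4.
Attacked columns: {1, 2, 4, 5, 6, 7, 8}. Safe: {3}.

columns 3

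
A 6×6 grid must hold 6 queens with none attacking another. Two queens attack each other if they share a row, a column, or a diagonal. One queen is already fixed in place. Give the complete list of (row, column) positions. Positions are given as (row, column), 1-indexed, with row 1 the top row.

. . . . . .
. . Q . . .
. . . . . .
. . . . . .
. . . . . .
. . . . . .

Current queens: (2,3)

Row 1: attacked by (2,3)→{2,3,4}. Safe: 1, 5, 6. Place at column 5.
Row 3: attacked by (1,5)→{3,5}; (2,3)→{2,3,4}. Safe: 1, 6. Place at column 1.
Row 4: attacked by (1,5)→{2,5}; (2,3)→{1,3,5}; (3,1)→{1,2}. Safe: 4, 6. Place at column 6.
Row 5: attacked by (1,5)→{1,5}; (2,3)→{3,6}; (3,1)→{1,3}; (4,6)→{5,6}. Safe: 2, 4. Place at column 4.
Row 6: attacked by (1,5)→{5}; (2,3)→{3}; (3,1)→{1,4}; (4,6)→{4,6}; (5,4)→{3,4,5}. Safe: 2. Place at column 2.
Columns [5, 3, 1, 6, 4, 2], r−c [-4, -1, 2, -2, 1, 4], r+c [6, 5, 4, 10, 9, 8] are all distinct, so no two queens attack.

(1,5) (2,3) (3,1) (4,6) (5,4) (6,2)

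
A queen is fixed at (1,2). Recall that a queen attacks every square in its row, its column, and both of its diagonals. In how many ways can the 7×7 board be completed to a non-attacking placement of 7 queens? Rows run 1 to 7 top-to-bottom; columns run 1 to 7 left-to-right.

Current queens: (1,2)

Branch on row 2: col 4 → 2; col 5 → 3; col 6 → 1; col 7 → 1.
Sum: 2 + 3 + 1 + 1 = 7.

7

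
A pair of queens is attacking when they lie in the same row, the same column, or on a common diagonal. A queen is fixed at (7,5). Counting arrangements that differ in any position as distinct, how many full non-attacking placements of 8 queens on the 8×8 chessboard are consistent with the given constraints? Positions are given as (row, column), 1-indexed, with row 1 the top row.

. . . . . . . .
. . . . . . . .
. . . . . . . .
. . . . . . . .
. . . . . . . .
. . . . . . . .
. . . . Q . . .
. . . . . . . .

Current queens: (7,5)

8

Branch on row 1: col 1 → 1; col 2 → 0; col 3 → 1; col 4 → 3; col 6 → 3; col 7 → 0; col 8 → 0.
Sum: 1 + 0 + 1 + 3 + 3 + 0 + 0 = 8.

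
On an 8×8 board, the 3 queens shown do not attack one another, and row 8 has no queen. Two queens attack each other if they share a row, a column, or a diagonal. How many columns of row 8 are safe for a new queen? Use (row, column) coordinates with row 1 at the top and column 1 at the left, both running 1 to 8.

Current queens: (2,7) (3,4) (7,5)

3

(2,7) attacks row 8 at column 7 and diagonals 1.
(3,4) attacks row 8 at column 4.
(7,5) attacks row 8 at column 5 and diagonals 4, 6.
Attacked columns: {1, 4, 5, 6, 7}. Safe: {2, 3, 8}.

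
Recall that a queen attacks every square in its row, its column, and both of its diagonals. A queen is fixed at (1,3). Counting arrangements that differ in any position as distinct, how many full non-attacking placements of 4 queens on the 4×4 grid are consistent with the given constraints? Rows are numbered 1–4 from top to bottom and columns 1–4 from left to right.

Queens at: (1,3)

Branch on row 2: col 1 → 1.
Sum: 1 = 1.

1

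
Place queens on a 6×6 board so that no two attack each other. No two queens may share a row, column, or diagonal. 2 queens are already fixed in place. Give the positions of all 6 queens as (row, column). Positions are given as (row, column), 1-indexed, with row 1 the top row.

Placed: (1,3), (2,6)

(1,3) (2,6) (3,2) (4,5) (5,1) (6,4)

Row 3: attacked by (1,3)→{1,3,5}; (2,6)→{5,6}. Safe: 2, 4. Place at column 2.
Row 4: attacked by (1,3)→{3,6}; (2,6)→{4,6}; (3,2)→{1,2,3}. Safe: 5. Place at column 5.
Row 5: attacked by (1,3)→{3}; (2,6)→{3,6}; (3,2)→{2,4}; (4,5)→{4,5,6}. Safe: 1. Place at column 1.
Row 6: attacked by (1,3)→{3}; (2,6)→{2,6}; (3,2)→{2,5}; (4,5)→{3,5}; (5,1)→{1,2}. Safe: 4. Place at column 4.
Columns [3, 6, 2, 5, 1, 4], r−c [-2, -4, 1, -1, 4, 2], r+c [4, 8, 5, 9, 6, 10] are all distinct, so no two queens attack.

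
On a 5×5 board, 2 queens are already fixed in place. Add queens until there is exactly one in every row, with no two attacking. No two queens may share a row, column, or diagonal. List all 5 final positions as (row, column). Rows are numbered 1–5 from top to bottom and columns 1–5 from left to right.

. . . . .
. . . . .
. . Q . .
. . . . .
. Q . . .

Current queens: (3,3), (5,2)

Row 1: attacked by (3,3)→{1,3,5}; (5,2)→{2}. Safe: 4. Place at column 4.
Row 2: attacked by (1,4)→{3,4,5}; (3,3)→{2,3,4}; (5,2)→{2,5}. Safe: 1. Place at column 1.
Row 4: attacked by (1,4)→{1,4}; (2,1)→{1,3}; (3,3)→{2,3,4}; (5,2)→{1,2,3}. Safe: 5. Place at column 5.
Columns [4, 1, 3, 5, 2], r−c [-3, 1, 0, -1, 3], r+c [5, 3, 6, 9, 7] are all distinct, so no two queens attack.

(1,4) (2,1) (3,3) (4,5) (5,2)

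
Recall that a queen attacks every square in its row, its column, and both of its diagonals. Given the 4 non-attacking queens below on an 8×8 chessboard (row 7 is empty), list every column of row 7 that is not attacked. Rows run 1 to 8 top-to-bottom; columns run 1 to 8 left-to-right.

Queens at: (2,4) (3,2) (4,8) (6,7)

columns 1, 3

(2,4) attacks row 7 at column 4.
(3,2) attacks row 7 at column 2 and diagonals 6.
(4,8) attacks row 7 at column 8 and diagonals 5.
(6,7) attacks row 7 at column 7 and diagonals 6, 8.
Attacked columns: {2, 4, 5, 6, 7, 8}. Safe: {1, 3}.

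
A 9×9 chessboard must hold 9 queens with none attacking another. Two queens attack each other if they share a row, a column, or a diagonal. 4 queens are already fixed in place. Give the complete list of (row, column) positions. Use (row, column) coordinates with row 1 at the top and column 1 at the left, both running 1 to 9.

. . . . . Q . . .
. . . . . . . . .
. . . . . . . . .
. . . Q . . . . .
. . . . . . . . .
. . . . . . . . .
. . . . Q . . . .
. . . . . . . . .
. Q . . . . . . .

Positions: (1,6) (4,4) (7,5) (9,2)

Row 2: attacked by (1,6)→{5,6,7}; (4,4)→{2,4,6}; (7,5)→{5}; (9,2)→{2,9}. Safe: 1, 3, 8. Place at column 1.
Row 3: attacked by (1,6)→{4,6,8}; (2,1)→{1,2}; (4,4)→{3,4,5}; (7,5)→{1,5,9}; (9,2)→{2,8}. Safe: 7. Place at column 7.
Row 5: attacked by (1,6)→{2,6}; (2,1)→{1,4}; (3,7)→{5,7,9}; (4,4)→{3,4,5}; (7,5)→{3,5,7}; (9,2)→{2,6}. Safe: 8. Place at column 8.
Row 6: attacked by (1,6)→{1,6}; (2,1)→{1,5}; (3,7)→{4,7}; (4,4)→{2,4,6}; (5,8)→{7,8,9}; (7,5)→{4,5,6}; (9,2)→{2,5}. Safe: 3. Place at column 3.
Row 8: attacked by (1,6)→{6}; (2,1)→{1,7}; (3,7)→{2,7}; (4,4)→{4,8}; (5,8)→{5,8}; (6,3)→{1,3,5}; (7,5)→{4,5,6}; (9,2)→{1,2,3}. Safe: 9. Place at column 9.
Columns [6, 1, 7, 4, 8, 3, 5, 9, 2], r−c [-5, 1, -4, 0, -3, 3, 2, -1, 7], r+c [7, 3, 10, 8, 13, 9, 12, 17, 11] are all distinct, so no two queens attack.

(1,6) (2,1) (3,7) (4,4) (5,8) (6,3) (7,5) (8,9) (9,2)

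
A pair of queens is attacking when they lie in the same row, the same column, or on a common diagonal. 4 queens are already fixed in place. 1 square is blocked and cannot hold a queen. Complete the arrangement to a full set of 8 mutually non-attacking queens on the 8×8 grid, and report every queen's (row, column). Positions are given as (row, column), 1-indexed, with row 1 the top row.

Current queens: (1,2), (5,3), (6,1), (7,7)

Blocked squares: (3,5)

(1,2) (2,4) (3,6) (4,8) (5,3) (6,1) (7,7) (8,5)

Row 2: attacked by (1,2)→{1,2,3}; (5,3)→{3,6}; (6,1)→{1,5}; (7,7)→{2,7}. Safe: 4, 8. Place at column 4.
Row 3: attacked by (1,2)→{2,4}; (2,4)→{3,4,5}; (5,3)→{1,3,5}; (6,1)→{1,4}; (7,7)→{3,7}. Blocked: 5. Safe: 6, 8. Place at column 6.
Row 4: attacked by (1,2)→{2,5}; (2,4)→{2,4,6}; (3,6)→{5,6,7}; (5,3)→{2,3,4}; (6,1)→{1,3}; (7,7)→{4,7}. Safe: 8. Place at column 8.
Row 8: attacked by (1,2)→{2}; (2,4)→{4}; (3,6)→{1,6}; (4,8)→{4,8}; (5,3)→{3,6}; (6,1)→{1,3}; (7,7)→{6,7,8}. Safe: 5. Place at column 5.
Columns [2, 4, 6, 8, 3, 1, 7, 5], r−c [-1, -2, -3, -4, 2, 5, 0, 3], r+c [3, 6, 9, 12, 8, 7, 14, 13] are all distinct, so no two queens attack.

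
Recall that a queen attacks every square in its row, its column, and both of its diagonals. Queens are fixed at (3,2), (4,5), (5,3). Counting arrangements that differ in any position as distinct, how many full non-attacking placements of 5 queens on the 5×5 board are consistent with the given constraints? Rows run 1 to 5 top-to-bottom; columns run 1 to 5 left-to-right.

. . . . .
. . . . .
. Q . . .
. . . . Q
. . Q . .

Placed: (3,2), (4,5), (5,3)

Branch on row 1: col 1 → 1.
Sum: 1 = 1.

1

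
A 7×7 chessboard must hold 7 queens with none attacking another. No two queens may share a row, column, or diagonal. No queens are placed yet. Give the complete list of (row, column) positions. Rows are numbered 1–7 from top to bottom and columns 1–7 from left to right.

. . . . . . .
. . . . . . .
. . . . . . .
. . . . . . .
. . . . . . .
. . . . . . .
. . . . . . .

(1,4) (2,1) (3,5) (4,2) (5,6) (6,3) (7,7)

Row 1: Safe: 1, 2, 3, 4, 5, 6, 7. Place at column 4.
Row 2: attacked by (1,4)→{3,4,5}. Safe: 1, 2, 6, 7. Place at column 1.
Row 3: attacked by (1,4)→{2,4,6}; (2,1)→{1,2}. Safe: 3, 5, 7. Place at column 5.
Row 4: attacked by (1,4)→{1,4,7}; (2,1)→{1,3}; (3,5)→{4,5,6}. Safe: 2. Place at column 2.
Row 5: attacked by (1,4)→{4}; (2,1)→{1,4}; (3,5)→{3,5,7}; (4,2)→{1,2,3}. Safe: 6. Place at column 6.
Row 6: attacked by (1,4)→{4}; (2,1)→{1,5}; (3,5)→{2,5}; (4,2)→{2,4}; (5,6)→{5,6,7}. Safe: 3. Place at column 3.
Row 7: attacked by (1,4)→{4}; (2,1)→{1,6}; (3,5)→{1,5}; (4,2)→{2,5}; (5,6)→{4,6}; (6,3)→{2,3,4}. Safe: 7. Place at column 7.
Columns [4, 1, 5, 2, 6, 3, 7], r−c [-3, 1, -2, 2, -1, 3, 0], r+c [5, 3, 8, 6, 11, 9, 14] are all distinct, so no two queens attack.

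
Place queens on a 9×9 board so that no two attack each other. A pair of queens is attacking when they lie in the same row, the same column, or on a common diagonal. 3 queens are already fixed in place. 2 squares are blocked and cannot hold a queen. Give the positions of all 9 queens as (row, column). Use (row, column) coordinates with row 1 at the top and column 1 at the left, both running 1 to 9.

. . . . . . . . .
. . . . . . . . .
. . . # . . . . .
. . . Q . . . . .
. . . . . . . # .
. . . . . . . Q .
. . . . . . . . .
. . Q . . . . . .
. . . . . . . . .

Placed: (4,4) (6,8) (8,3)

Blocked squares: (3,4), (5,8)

Row 1: attacked by (4,4)→{1,4,7}; (6,8)→{3,8}; (8,3)→{3}. Safe: 2, 5, 6, 9. Place at column 5.
Row 2: attacked by (1,5)→{4,5,6}; (4,4)→{2,4,6}; (6,8)→{4,8}; (8,3)→{3,9}. Safe: 1, 7. Place at column 7.
Row 3: attacked by (1,5)→{3,5,7}; (2,7)→{6,7,8}; (4,4)→{3,4,5}; (6,8)→{5,8}; (8,3)→{3,8}. Blocked: 4. Safe: 1, 2, 9. Place at column 9.
Row 5: attacked by (1,5)→{1,5,9}; (2,7)→{4,7}; (3,9)→{7,9}; (4,4)→{3,4,5}; (6,8)→{7,8,9}; (8,3)→{3,6}. Blocked: 8. Safe: 2. Place at column 2.
Row 7: attacked by (1,5)→{5}; (2,7)→{2,7}; (3,9)→{5,9}; (4,4)→{1,4,7}; (5,2)→{2,4}; (6,8)→{7,8,9}; (8,3)→{2,3,4}. Safe: 6. Place at column 6.
Row 9: attacked by (1,5)→{5}; (2,7)→{7}; (3,9)→{3,9}; (4,4)→{4,9}; (5,2)→{2,6}; (6,8)→{5,8}; (7,6)→{4,6,8}; (8,3)→{2,3,4}. Safe: 1. Place at column 1.
Columns [5, 7, 9, 4, 2, 8, 6, 3, 1], r−c [-4, -5, -6, 0, 3, -2, 1, 5, 8], r+c [6, 9, 12, 8, 7, 14, 13, 11, 10] are all distinct, so no two queens attack.

(1,5) (2,7) (3,9) (4,4) (5,2) (6,8) (7,6) (8,3) (9,1)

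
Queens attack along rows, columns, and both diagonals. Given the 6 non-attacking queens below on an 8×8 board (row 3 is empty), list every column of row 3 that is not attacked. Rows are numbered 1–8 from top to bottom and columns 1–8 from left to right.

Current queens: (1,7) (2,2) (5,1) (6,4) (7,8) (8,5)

columns 6

(1,7) attacks row 3 at column 7 and diagonals 5.
(2,2) attacks row 3 at column 2 and diagonals 1, 3.
(5,1) attacks row 3 at column 1 and diagonals 3.
(6,4) attacks row 3 at column 4 and diagonals 1, 7.
(7,8) attacks row 3 at column 8 and diagonals 4.
(8,5) attacks row 3 at column 5.
Attacked columns: {1, 2, 3, 4, 5, 7, 8}. Safe: {6}.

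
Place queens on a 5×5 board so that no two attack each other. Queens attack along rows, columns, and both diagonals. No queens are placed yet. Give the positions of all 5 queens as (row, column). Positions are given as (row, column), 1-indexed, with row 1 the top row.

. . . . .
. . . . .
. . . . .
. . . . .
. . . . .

(1,3) (2,5) (3,2) (4,4) (5,1)

Row 1: Safe: 1, 2, 3, 4, 5. Place at column 3.
Row 2: attacked by (1,3)→{2,3,4}. Safe: 1, 5. Place at column 5.
Row 3: attacked by (1,3)→{1,3,5}; (2,5)→{4,5}. Safe: 2. Place at column 2.
Row 4: attacked by (1,3)→{3}; (2,5)→{3,5}; (3,2)→{1,2,3}. Safe: 4. Place at column 4.
Row 5: attacked by (1,3)→{3}; (2,5)→{2,5}; (3,2)→{2,4}; (4,4)→{3,4,5}. Safe: 1. Place at column 1.
Columns [3, 5, 2, 4, 1], r−c [-2, -3, 1, 0, 4], r+c [4, 7, 5, 8, 6] are all distinct, so no two queens attack.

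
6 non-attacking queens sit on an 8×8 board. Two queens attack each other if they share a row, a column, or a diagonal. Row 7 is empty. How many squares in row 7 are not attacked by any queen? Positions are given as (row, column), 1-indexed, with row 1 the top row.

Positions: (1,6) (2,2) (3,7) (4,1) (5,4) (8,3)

2

(1,6) attacks row 7 at column 6.
(2,2) attacks row 7 at column 2 and diagonals 7.
(3,7) attacks row 7 at column 7 and diagonals 3.
(4,1) attacks row 7 at column 1 and diagonals 4.
(5,4) attacks row 7 at column 4 and diagonals 2, 6.
(8,3) attacks row 7 at column 3 and diagonals 2, 4.
Attacked columns: {1, 2, 3, 4, 6, 7}. Safe: {5, 8}.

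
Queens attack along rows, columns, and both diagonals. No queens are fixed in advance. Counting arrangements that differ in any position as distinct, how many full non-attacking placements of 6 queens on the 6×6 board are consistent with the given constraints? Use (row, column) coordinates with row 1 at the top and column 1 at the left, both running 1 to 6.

Branch on row 1: col 1 → 0; col 2 → 1; col 3 → 1; col 4 → 1; col 5 → 1; col 6 → 0.
Sum: 0 + 1 + 1 + 1 + 1 + 0 = 4.
(This is the classic 6-queens count.)

4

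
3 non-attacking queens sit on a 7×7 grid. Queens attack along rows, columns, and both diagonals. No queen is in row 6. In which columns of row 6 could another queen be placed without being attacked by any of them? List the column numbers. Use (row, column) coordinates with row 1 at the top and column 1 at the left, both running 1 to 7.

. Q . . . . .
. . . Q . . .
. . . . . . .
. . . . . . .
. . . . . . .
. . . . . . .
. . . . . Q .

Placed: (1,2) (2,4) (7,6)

columns 1, 3

(1,2) attacks row 6 at column 2 and diagonals 7.
(2,4) attacks row 6 at column 4.
(7,6) attacks row 6 at column 6 and diagonals 5, 7.
Attacked columns: {2, 4, 5, 6, 7}. Safe: {1, 3}.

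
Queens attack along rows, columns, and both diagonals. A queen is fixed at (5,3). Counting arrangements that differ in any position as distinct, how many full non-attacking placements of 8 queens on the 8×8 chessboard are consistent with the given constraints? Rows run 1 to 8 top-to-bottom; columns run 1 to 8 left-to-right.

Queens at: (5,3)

12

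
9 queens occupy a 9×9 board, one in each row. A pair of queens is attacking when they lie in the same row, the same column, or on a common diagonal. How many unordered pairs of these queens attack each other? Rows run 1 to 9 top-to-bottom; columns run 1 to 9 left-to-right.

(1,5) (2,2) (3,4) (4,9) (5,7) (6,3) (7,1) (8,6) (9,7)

2

Same column: (5,7)–(9,7) (column 7).
Same diagonal: (8,6)–(9,7) (|8−9| = |6−7| = 1).
Total attacking pairs: 2.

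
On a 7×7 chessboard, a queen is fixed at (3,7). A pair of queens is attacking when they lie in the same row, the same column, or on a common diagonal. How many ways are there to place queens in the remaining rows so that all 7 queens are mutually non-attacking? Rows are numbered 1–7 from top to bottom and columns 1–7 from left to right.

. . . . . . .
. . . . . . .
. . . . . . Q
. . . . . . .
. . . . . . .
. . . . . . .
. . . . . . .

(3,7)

Branch on row 1: col 1 → 1; col 2 → 1; col 3 → 1; col 4 → 1; col 6 → 2.
Sum: 1 + 1 + 1 + 1 + 2 = 6.

6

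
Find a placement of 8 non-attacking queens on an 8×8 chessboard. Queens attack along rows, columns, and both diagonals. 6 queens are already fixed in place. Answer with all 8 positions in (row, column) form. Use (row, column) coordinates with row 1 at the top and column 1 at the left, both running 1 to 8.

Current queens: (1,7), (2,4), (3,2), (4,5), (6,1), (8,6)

(1,7) (2,4) (3,2) (4,5) (5,8) (6,1) (7,3) (8,6)

Row 5: attacked by (1,7)→{3,7}; (2,4)→{1,4,7}; (3,2)→{2,4}; (4,5)→{4,5,6}; (6,1)→{1,2}; (8,6)→{3,6}. Safe: 8. Place at column 8.
Row 7: attacked by (1,7)→{1,7}; (2,4)→{4}; (3,2)→{2,6}; (4,5)→{2,5,8}; (5,8)→{6,8}; (6,1)→{1,2}; (8,6)→{5,6,7}. Safe: 3. Place at column 3.
Columns [7, 4, 2, 5, 8, 1, 3, 6], r−c [-6, -2, 1, -1, -3, 5, 4, 2], r+c [8, 6, 5, 9, 13, 7, 10, 14] are all distinct, so no two queens attack.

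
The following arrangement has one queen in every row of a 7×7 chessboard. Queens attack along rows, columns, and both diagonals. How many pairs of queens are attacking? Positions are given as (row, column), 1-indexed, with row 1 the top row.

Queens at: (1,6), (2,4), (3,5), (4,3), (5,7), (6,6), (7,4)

7

Same column: (1,6)–(6,6) (column 6); (2,4)–(7,4) (column 4).
Same diagonal: (1,6)–(4,3) (|1−4| = |6−3| = 3); (2,4)–(3,5) (|2−3| = |4−5| = 1); (2,4)–(5,7) (|2−5| = |4−7| = 3); (3,5)–(5,7) (|3−5| = |5−7| = 2); (5,7)–(6,6) (|5−6| = |7−6| = 1).
Total attacking pairs: 7.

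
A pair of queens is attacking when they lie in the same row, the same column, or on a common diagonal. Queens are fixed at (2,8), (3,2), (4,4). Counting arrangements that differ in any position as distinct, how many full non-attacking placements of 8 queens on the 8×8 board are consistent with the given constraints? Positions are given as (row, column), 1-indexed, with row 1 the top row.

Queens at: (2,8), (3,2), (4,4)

Branch on row 1: col 3 → 0; col 5 → 0; col 6 → 1.
Sum: 0 + 0 + 1 = 1.

1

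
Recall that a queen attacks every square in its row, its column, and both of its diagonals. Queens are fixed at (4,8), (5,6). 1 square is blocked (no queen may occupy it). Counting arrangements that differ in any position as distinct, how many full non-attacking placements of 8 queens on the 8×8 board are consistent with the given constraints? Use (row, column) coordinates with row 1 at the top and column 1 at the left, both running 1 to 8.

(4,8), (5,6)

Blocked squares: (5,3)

6

Branch on row 1: col 1 → 0; col 3 → 2; col 4 → 2; col 7 → 2.
Sum: 0 + 2 + 2 + 2 = 6.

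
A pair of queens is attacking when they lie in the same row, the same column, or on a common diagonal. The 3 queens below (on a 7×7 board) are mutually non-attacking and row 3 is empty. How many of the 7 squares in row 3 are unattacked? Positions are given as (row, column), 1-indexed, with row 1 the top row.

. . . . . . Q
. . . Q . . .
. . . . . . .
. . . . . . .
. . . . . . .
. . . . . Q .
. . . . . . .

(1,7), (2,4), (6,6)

2

(1,7) attacks row 3 at column 7 and diagonals 5.
(2,4) attacks row 3 at column 4 and diagonals 3, 5.
(6,6) attacks row 3 at column 6 and diagonals 3.
Attacked columns: {3, 4, 5, 6, 7}. Safe: {1, 2}.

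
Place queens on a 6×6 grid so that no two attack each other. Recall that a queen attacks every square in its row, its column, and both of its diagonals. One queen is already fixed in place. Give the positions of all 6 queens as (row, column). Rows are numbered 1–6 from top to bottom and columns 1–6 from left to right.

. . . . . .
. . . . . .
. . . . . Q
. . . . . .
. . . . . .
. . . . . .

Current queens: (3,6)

Row 1: attacked by (3,6)→{4,6}. Safe: 1, 2, 3, 5. Place at column 2.
Row 2: attacked by (1,2)→{1,2,3}; (3,6)→{5,6}. Safe: 4. Place at column 4.
Row 4: attacked by (1,2)→{2,5}; (2,4)→{2,4,6}; (3,6)→{5,6}. Safe: 1, 3. Place at column 1.
Row 5: attacked by (1,2)→{2,6}; (2,4)→{1,4}; (3,6)→{4,6}; (4,1)→{1,2}. Safe: 3, 5. Place at column 3.
Row 6: attacked by (1,2)→{2}; (2,4)→{4}; (3,6)→{3,6}; (4,1)→{1,3}; (5,3)→{2,3,4}. Safe: 5. Place at column 5.
Columns [2, 4, 6, 1, 3, 5], r−c [-1, -2, -3, 3, 2, 1], r+c [3, 6, 9, 5, 8, 11] are all distinct, so no two queens attack.

(1,2) (2,4) (3,6) (4,1) (5,3) (6,5)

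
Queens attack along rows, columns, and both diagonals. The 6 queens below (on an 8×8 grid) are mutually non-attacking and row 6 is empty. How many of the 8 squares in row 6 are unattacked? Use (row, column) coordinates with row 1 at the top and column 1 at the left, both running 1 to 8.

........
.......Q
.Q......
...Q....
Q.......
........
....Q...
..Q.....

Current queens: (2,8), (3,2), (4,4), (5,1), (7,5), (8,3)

1

(2,8) attacks row 6 at column 8 and diagonals 4.
(3,2) attacks row 6 at column 2 and diagonals 5.
(4,4) attacks row 6 at column 4 and diagonals 2, 6.
(5,1) attacks row 6 at column 1 and diagonals 2.
(7,5) attacks row 6 at column 5 and diagonals 4, 6.
(8,3) attacks row 6 at column 3 and diagonals 1, 5.
Attacked columns: {1, 2, 3, 4, 5, 6, 8}. Safe: {7}.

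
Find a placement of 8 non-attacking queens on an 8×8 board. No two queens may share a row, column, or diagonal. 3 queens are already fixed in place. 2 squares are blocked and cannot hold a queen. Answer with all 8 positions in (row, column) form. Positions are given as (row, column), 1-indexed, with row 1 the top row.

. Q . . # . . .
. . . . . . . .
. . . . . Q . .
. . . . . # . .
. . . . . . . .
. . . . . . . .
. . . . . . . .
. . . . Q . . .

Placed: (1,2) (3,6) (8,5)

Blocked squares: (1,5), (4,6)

(1,2) (2,4) (3,6) (4,8) (5,3) (6,1) (7,7) (8,5)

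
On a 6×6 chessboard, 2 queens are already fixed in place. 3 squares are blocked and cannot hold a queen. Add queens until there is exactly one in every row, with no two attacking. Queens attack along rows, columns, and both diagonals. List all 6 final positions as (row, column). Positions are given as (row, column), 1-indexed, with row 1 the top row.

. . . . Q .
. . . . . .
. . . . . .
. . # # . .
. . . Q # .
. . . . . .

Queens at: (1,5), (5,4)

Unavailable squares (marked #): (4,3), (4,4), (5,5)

(1,5) (2,3) (3,1) (4,6) (5,4) (6,2)

Row 2: attacked by (1,5)→{4,5,6}; (5,4)→{1,4}. Safe: 2, 3. Place at column 3.
Row 3: attacked by (1,5)→{3,5}; (2,3)→{2,3,4}; (5,4)→{2,4,6}. Safe: 1. Place at column 1.
Row 4: attacked by (1,5)→{2,5}; (2,3)→{1,3,5}; (3,1)→{1,2}; (5,4)→{3,4,5}. Blocked: 3,4. Safe: 6. Place at column 6.
Row 6: attacked by (1,5)→{5}; (2,3)→{3}; (3,1)→{1,4}; (4,6)→{4,6}; (5,4)→{3,4,5}. Safe: 2. Place at column 2.
Columns [5, 3, 1, 6, 4, 2], r−c [-4, -1, 2, -2, 1, 4], r+c [6, 5, 4, 10, 9, 8] are all distinct, so no two queens attack.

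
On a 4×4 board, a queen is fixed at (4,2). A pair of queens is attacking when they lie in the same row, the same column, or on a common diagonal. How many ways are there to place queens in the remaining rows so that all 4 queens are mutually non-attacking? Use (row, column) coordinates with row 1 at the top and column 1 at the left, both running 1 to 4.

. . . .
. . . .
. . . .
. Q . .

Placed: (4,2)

1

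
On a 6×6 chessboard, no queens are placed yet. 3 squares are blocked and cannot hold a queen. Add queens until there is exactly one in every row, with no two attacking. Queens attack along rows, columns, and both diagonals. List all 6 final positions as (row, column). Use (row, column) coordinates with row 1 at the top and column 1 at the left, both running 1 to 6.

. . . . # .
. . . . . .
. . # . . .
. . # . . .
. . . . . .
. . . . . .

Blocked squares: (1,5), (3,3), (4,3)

(1,4) (2,1) (3,5) (4,2) (5,6) (6,3)

Row 1: Blocked: 5. Safe: 1, 2, 3, 4, 6. Place at column 4.
Row 2: attacked by (1,4)→{3,4,5}. Safe: 1, 2, 6. Place at column 1.
Row 3: attacked by (1,4)→{2,4,6}; (2,1)→{1,2}. Blocked: 3. Safe: 5. Place at column 5.
Row 4: attacked by (1,4)→{1,4}; (2,1)→{1,3}; (3,5)→{4,5,6}. Blocked: 3. Safe: 2. Place at column 2.
Row 5: attacked by (1,4)→{4}; (2,1)→{1,4}; (3,5)→{3,5}; (4,2)→{1,2,3}. Safe: 6. Place at column 6.
Row 6: attacked by (1,4)→{4}; (2,1)→{1,5}; (3,5)→{2,5}; (4,2)→{2,4}; (5,6)→{5,6}. Safe: 3. Place at column 3.
Columns [4, 1, 5, 2, 6, 3], r−c [-3, 1, -2, 2, -1, 3], r+c [5, 3, 8, 6, 11, 9] are all distinct, so no two queens attack.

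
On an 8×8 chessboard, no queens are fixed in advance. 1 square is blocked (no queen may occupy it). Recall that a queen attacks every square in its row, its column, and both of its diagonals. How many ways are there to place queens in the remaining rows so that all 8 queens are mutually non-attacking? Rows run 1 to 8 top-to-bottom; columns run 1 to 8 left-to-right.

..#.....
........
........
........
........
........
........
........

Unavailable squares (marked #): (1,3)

76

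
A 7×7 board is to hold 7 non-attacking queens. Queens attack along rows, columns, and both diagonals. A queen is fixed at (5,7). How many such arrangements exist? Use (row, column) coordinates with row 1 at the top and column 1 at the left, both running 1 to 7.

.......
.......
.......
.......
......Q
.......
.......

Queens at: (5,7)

6

Branch on row 1: col 1 → 1; col 2 → 2; col 4 → 0; col 5 → 1; col 6 → 2.
Sum: 1 + 2 + 0 + 1 + 2 = 6.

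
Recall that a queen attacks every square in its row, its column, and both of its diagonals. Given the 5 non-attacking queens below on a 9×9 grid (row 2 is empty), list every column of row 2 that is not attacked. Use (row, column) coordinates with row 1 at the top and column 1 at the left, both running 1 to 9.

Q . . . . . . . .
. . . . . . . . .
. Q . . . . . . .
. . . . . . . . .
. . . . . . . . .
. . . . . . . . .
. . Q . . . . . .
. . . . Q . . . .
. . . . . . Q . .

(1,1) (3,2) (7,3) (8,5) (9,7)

(1,1) attacks row 2 at column 1 and diagonals 2.
(3,2) attacks row 2 at column 2 and diagonals 1, 3.
(7,3) attacks row 2 at column 3 and diagonals 8.
(8,5) attacks row 2 at column 5.
(9,7) attacks row 2 at column 7.
Attacked columns: {1, 2, 3, 5, 7, 8}. Safe: {4, 6, 9}.

columns 4, 6, 9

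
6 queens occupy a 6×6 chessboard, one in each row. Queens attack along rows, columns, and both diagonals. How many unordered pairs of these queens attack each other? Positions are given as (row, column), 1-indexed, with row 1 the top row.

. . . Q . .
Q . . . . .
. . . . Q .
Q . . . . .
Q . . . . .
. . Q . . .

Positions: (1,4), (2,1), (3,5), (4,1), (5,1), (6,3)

Same column: (2,1)–(4,1) (column 1); (2,1)–(5,1) (column 1); (4,1)–(5,1) (column 1).
Same diagonal: (1,4)–(4,1) (|1−4| = |4−1| = 3); (4,1)–(6,3) (|4−6| = |1−3| = 2).
Total attacking pairs: 5.

5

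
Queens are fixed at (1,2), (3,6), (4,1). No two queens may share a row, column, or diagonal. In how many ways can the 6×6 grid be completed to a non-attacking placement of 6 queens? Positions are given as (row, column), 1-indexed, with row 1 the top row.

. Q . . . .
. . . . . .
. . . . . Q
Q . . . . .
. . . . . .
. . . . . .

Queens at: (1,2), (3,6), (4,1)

Branch on row 2: col 4 → 1.
Sum: 1 = 1.

1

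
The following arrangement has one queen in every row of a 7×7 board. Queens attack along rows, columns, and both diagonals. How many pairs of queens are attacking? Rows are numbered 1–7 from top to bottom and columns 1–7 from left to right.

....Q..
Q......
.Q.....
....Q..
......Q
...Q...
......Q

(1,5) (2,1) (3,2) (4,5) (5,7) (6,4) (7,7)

Same column: (1,5)–(4,5) (column 5); (5,7)–(7,7) (column 7).
Same diagonal: (2,1)–(3,2) (|2−3| = |1−2| = 1).
Total attacking pairs: 3.

3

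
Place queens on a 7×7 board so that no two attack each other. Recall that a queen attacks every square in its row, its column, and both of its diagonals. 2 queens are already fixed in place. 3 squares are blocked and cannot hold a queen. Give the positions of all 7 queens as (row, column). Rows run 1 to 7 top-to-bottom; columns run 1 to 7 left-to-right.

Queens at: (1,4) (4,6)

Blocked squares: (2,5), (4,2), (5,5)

(1,4) (2,1) (3,3) (4,6) (5,2) (6,7) (7,5)

Row 2: attacked by (1,4)→{3,4,5}; (4,6)→{4,6}. Blocked: 5. Safe: 1, 2, 7. Place at column 1.
Row 3: attacked by (1,4)→{2,4,6}; (2,1)→{1,2}; (4,6)→{5,6,7}. Safe: 3. Place at column 3.
Row 5: attacked by (1,4)→{4}; (2,1)→{1,4}; (3,3)→{1,3,5}; (4,6)→{5,6,7}. Blocked: 5. Safe: 2. Place at column 2.
Row 6: attacked by (1,4)→{4}; (2,1)→{1,5}; (3,3)→{3,6}; (4,6)→{4,6}; (5,2)→{1,2,3}. Safe: 7. Place at column 7.
Row 7: attacked by (1,4)→{4}; (2,1)→{1,6}; (3,3)→{3,7}; (4,6)→{3,6}; (5,2)→{2,4}; (6,7)→{6,7}. Safe: 5. Place at column 5.
Columns [4, 1, 3, 6, 2, 7, 5], r−c [-3, 1, 0, -2, 3, -1, 2], r+c [5, 3, 6, 10, 7, 13, 12] are all distinct, so no two queens attack.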